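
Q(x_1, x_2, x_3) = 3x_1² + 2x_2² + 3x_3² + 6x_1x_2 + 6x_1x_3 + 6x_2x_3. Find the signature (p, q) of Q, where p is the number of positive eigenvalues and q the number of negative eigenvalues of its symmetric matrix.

The associated matrix is A = [[3, 3, 3], [3, 2, 3], [3, 3, 3]].
Congruent diagonalization of A (simultaneous row and column reduction) yields pivots 3, -1, 0.
So there are 1 positive, 1 negative, 1 zero pivots.

(1, 1)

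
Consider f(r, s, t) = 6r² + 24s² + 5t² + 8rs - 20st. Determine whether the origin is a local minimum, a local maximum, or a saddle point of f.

The Hessian at the origin is H = [[12, 8, 0], [8, 48, -20], [0, -20, 10]].
Applying the same elementary operations to the rows and columns of H produces a congruent diagonal matrix with entries 12, 128/3, 5/8.
Counting signs: 3 positive.
H is positive definite, so the origin is a strict local minimum.

local minimum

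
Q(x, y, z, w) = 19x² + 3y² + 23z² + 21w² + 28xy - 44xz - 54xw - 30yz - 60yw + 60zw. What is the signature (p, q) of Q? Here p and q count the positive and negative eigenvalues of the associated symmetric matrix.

Write A = [[19, 14, -22, -27], [14, 3, -15, -30], [-22, -15, 23, 30], [-27, -30, 30, 21]].
Row-reducing A symmetrically gives the diagonal entries 19, -139/19, -316/139, 30/79.
So there are 2 positive, 2 negative pivots.

(2, 2)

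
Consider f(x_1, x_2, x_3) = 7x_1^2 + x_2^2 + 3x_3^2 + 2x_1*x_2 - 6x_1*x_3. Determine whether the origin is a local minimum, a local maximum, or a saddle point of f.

local minimum

The Hessian at the origin is H = [[14, 2, -6], [2, 2, 0], [-6, 0, 6]].
Congruent diagonalization of H (simultaneous row and column reduction) yields pivots 14, 12/7, 3.
So there are 3 positive pivots.
H is positive definite, so the origin is a strict local minimum.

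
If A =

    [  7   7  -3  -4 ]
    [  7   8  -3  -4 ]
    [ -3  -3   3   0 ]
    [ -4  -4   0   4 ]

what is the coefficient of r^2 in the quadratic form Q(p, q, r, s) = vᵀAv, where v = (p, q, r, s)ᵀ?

The coefficient of r^2 is the diagonal entry A[3,3] = 3.

3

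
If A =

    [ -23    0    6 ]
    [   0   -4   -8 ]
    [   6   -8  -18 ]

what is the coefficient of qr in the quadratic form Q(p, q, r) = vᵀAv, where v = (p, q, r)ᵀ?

The coefficient of qr is A[2,3] + A[3,2] = 2·(-8) = -16.

-16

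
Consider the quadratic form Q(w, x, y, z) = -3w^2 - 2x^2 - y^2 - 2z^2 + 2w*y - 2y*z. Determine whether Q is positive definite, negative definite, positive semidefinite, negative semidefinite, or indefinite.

Write A = [[-3, 0, 1, 0], [0, -2, 0, 0], [1, 0, -1, -1], [0, 0, -1, -2]].
Applying the same elementary operations to the rows and columns of A produces a congruent diagonal matrix with entries -3, -2, -2/3, -1/2.
So there are 4 negative pivots.
Hence Q is negative definite.

negative definite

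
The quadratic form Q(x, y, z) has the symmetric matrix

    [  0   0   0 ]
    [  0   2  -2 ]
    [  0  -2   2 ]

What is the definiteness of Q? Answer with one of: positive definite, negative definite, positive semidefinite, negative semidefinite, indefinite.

positive semidefinite

Congruent diagonalization of A (simultaneous row and column reduction) yields pivots 0, 2, 0.
Counting signs: 1 positive, 2 zero.
Hence Q is positive semidefinite.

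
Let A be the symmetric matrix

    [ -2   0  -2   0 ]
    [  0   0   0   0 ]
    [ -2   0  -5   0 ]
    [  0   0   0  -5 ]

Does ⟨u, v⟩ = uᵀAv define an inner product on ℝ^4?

Symmetric row and column elimination reduces A to a congruent diagonal form with pivots -2, 0, -3, -5.
Counting signs: 3 negative, 1 zero.
Hence Q is negative semidefinite.
⟨·,·⟩ is an inner product exactly when A is positive definite.

no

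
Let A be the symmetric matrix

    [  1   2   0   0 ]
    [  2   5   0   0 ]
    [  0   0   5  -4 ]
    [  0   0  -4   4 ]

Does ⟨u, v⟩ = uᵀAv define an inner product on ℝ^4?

yes

Applying the same elementary operations to the rows and columns of A produces a congruent diagonal matrix with entries 1, 1, 5, 4/5.
So there are 4 positive pivots.
Hence Q is positive definite.
⟨·,·⟩ is an inner product exactly when A is positive definite.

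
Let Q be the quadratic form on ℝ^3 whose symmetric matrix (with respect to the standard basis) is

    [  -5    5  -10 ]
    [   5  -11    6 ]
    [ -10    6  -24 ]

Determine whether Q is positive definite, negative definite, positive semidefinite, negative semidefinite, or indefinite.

negative definite

Leading principal minors: Δ_1 = -5, Δ_2 = 30, Δ_3 = -40.
The signs alternate starting with Δ_1 < 0, so by Sylvester's criterion Q is negative definite.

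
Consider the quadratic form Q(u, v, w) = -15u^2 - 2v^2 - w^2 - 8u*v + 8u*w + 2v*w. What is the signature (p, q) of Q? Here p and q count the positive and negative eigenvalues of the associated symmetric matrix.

Write A = [[-15, -4, 4], [-4, -2, 1], [4, 1, -1]].
An LDLᵀ factorisation of A has diagonal entries -15, -14/15, 1/14.
So there are 1 positive, 2 negative pivots.

(1, 2)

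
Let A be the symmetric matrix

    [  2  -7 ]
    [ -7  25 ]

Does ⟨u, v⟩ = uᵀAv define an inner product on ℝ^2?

Leading principal minors: Δ_1 = 2, Δ_2 = 1.
All leading principal minors are positive, so by Sylvester's criterion Q is positive definite.
⟨·,·⟩ is an inner product exactly when A is positive definite.

yes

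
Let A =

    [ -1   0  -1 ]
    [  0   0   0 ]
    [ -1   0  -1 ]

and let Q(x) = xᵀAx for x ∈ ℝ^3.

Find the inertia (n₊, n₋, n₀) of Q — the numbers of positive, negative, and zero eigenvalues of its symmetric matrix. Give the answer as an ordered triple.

(0, 1, 2)

Congruent diagonalization of A (simultaneous row and column reduction) yields pivots -1, 0, 0.
So there are 1 negative, 2 zero pivots.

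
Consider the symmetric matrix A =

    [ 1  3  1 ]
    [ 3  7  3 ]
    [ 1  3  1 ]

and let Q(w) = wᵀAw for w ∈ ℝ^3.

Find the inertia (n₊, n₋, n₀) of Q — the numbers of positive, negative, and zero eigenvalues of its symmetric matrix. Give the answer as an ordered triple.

(1, 1, 1)

Symmetric row and column elimination reduces A to a congruent diagonal form with pivots 1, -2, 0.
So there are 1 positive, 1 negative, 1 zero pivots.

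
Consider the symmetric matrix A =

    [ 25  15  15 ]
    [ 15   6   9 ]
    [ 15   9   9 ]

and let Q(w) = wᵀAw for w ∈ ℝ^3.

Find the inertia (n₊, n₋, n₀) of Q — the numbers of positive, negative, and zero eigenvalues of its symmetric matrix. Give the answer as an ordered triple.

Row-reducing A symmetrically gives the diagonal entries 25, -3, 0.
So there are 1 positive, 1 negative, 1 zero pivots.

(1, 1, 1)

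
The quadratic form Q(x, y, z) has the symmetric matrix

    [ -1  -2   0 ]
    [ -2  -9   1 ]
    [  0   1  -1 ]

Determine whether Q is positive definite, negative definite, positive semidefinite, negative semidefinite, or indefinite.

negative definite

Leading principal minors: Δ_1 = -1, Δ_2 = 5, Δ_3 = -4.
The signs alternate starting with Δ_1 < 0, so by Sylvester's criterion Q is negative definite.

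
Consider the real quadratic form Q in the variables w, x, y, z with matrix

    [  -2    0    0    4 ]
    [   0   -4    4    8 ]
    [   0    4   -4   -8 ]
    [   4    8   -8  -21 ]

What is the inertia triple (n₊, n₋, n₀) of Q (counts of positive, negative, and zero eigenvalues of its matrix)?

(1, 2, 1)

Symmetric row and column elimination reduces A to a congruent diagonal form with pivots -2, -4, 0, 3.
That gives 1 positive, 2 negative, 1 zero pivots.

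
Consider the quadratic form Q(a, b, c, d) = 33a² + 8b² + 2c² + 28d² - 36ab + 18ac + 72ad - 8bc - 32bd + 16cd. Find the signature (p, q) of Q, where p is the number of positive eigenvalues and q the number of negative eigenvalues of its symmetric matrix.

The symmetric matrix is A = [[33, -18, 9, 36], [-18, 8, -4, -16], [9, -4, 2, 8], [36, -16, 8, 28]].
Congruent diagonalization of A (simultaneous row and column reduction) yields pivots 33, -20/11, 0, -4.
That gives 1 positive, 2 negative, 1 zero pivots.

(1, 2)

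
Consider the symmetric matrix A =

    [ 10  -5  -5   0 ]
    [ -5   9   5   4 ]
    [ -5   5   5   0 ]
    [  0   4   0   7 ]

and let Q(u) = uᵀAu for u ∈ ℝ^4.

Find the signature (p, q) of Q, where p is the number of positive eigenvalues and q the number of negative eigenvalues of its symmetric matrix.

Applying the same elementary operations to the rows and columns of A produces a congruent diagonal matrix with entries 10, 13/2, 20/13, 3.
So there are 4 positive pivots.

(4, 0)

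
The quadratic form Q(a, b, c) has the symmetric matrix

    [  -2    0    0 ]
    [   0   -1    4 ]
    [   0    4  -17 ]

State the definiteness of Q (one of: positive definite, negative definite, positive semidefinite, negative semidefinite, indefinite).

negative definite

Row-reducing A symmetrically gives the diagonal entries -2, -1, -1.
So there are 3 negative pivots.
Hence Q is negative definite.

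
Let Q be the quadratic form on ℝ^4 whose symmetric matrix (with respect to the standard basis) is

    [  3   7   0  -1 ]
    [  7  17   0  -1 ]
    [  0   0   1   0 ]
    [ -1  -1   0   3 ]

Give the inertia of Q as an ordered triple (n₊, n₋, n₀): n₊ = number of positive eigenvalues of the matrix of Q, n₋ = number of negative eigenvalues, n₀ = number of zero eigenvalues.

Symmetric row and column elimination reduces A to a congruent diagonal form with pivots 3, 2/3, 1, 0.
Counting signs: 3 positive, 1 zero.

(3, 0, 1)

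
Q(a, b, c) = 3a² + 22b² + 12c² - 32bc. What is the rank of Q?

The symmetric matrix is A = [[3, 0, 0], [0, 22, -16], [0, -16, 12]].
Row-reducing A symmetrically gives the diagonal entries 3, 22, 4/11.
Counting signs: 3 positive.
The rank is the number of nonzero pivots: 3.

3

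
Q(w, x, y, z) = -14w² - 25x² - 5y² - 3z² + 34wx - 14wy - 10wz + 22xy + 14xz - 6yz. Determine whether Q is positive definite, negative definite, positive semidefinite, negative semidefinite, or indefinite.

The associated matrix is A = [[-14, 17, -7, -5], [17, -25, 11, 7], [-7, 11, -5, -3], [-5, 7, -3, -3]].
Row-reducing A symmetrically gives the diagonal entries -14, -61/14, -4/61, -1.
That gives 4 negative pivots.
Hence Q is negative definite.

negative definite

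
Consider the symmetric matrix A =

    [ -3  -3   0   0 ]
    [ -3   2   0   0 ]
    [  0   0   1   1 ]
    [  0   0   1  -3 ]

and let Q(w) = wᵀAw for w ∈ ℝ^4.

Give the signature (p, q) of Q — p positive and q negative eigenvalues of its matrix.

Row-reducing A symmetrically gives the diagonal entries -3, 5, 1, -4.
That gives 2 positive, 2 negative pivots.

(2, 2)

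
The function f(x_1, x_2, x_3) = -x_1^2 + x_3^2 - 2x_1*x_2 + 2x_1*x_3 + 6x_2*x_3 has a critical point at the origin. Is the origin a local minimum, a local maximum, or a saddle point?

The Hessian at the origin is H = [[-2, -2, 2], [-2, 0, 6], [2, 6, 2]].
Row-reducing H symmetrically gives the diagonal entries -2, 2, -4.
That gives 1 positive, 2 negative pivots.
H is indefinite, so the origin is a saddle point.

saddle point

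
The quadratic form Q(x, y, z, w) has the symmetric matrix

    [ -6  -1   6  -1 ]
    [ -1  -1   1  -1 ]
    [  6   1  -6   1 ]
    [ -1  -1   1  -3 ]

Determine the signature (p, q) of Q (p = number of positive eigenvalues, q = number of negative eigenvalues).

(0, 3)

Applying the same elementary operations to the rows and columns of A produces a congruent diagonal matrix with entries -6, -5/6, 0, -2.
So there are 3 negative, 1 zero pivots.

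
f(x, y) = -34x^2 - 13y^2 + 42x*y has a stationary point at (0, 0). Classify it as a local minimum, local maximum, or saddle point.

The Hessian at the origin is H = [[-68, 42], [42, -26]].
det H = -68·-26 − (42)² = 4 > 0 and H[1,1] = -68 < 0, so H is negative definite.
Therefore the origin is a local maximum.

local maximum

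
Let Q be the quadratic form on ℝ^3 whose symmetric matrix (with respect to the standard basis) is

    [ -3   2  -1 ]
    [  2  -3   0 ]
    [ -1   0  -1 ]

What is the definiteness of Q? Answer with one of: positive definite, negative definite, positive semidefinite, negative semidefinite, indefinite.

negative definite

Leading principal minors: Δ_1 = -3, Δ_2 = 5, Δ_3 = -2.
The signs alternate starting with Δ_1 < 0, so by Sylvester's criterion Q is negative definite.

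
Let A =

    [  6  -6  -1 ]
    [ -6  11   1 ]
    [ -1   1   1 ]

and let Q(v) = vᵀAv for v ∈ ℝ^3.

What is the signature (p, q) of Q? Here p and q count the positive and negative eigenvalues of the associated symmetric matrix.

(3, 0)

Row-reducing A symmetrically gives the diagonal entries 6, 5, 5/6.
That gives 3 positive pivots.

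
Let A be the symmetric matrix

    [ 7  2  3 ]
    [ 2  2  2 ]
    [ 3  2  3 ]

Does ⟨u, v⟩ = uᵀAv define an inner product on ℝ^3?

yes

Leading principal minors: Δ_1 = 7, Δ_2 = 10, Δ_3 = 8.
All leading principal minors are positive, so by Sylvester's criterion Q is positive definite.
⟨·,·⟩ is an inner product exactly when A is positive definite.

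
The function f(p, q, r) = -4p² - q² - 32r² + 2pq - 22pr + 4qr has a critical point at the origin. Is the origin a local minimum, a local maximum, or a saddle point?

The Hessian at the origin is H = [[-8, 2, -22], [2, -2, 4], [-22, 4, -64]].
Symmetric row and column elimination reduces H to a congruent diagonal form with pivots -8, -3/2, -2.
Counting signs: 3 negative.
H is negative definite, so the origin is a strict local maximum.

local maximum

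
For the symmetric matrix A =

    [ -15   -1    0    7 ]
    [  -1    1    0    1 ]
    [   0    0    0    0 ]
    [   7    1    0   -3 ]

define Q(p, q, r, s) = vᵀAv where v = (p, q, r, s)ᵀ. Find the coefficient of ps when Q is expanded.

The coefficient of ps is A[1,4] + A[4,1] = 2·7 = 14.

14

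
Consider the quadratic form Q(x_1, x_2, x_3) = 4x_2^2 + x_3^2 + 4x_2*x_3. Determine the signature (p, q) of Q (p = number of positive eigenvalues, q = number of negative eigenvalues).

Write A = [[0, 0, 0], [0, 4, 2], [0, 2, 1]].
Applying the same elementary operations to the rows and columns of A produces a congruent diagonal matrix with entries 0, 4, 0.
Counting signs: 1 positive, 2 zero.

(1, 0)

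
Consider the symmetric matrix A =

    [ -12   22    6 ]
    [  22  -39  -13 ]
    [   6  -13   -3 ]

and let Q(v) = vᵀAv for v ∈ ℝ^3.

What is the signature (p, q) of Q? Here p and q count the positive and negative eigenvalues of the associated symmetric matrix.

(1, 2)

Row-reducing A symmetrically gives the diagonal entries -12, 4/3, -3.
Counting signs: 1 positive, 2 negative.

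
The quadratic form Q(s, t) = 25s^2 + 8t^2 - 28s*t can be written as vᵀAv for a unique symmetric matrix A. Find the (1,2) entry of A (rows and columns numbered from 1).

The coefficient of s·t in Q is -28. For a symmetric A this equals A[1,2] + A[2,1] = 2·A[1,2].
So A[1,2] = -28/2 = -14.

-14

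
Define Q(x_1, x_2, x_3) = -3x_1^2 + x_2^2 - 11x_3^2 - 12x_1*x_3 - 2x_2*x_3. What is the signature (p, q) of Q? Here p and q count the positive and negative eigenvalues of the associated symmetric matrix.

(1, 1)

The associated matrix is A = [[-3, 0, -6], [0, 1, -1], [-6, -1, -11]].
Symmetric row and column elimination reduces A to a congruent diagonal form with pivots -3, 1, 0.
That gives 1 positive, 1 negative, 1 zero pivots.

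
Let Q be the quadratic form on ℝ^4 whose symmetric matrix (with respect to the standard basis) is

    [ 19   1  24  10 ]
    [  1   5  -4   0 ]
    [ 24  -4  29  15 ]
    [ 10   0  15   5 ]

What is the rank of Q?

4

Symmetric row and column elimination reduces A to a congruent diagonal form with pivots 19, 94/19, -325/47, 2/13.
Counting signs: 3 positive, 1 negative.
The rank is the number of nonzero pivots: 4.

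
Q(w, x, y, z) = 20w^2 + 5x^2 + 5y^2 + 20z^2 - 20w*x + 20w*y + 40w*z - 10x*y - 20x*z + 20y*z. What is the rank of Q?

1

The associated matrix is A = [[20, -10, 10, 20], [-10, 5, -5, -10], [10, -5, 5, 10], [20, -10, 10, 20]].
Applying the same elementary operations to the rows and columns of A produces a congruent diagonal matrix with entries 20, 0, 0, 0.
Counting signs: 1 positive, 3 zero.
The rank is the number of nonzero pivots: 1.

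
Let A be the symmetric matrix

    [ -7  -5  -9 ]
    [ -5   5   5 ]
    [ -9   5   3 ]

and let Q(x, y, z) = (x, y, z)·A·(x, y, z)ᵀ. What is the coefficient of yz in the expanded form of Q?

10

The coefficient of yz is A[2,3] + A[3,2] = 2·5 = 10.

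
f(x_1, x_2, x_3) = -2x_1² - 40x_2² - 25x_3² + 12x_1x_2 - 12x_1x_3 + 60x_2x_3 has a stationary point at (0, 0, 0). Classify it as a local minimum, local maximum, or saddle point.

local maximum

The Hessian at the origin is H = [[-4, 12, -12], [12, -80, 60], [-12, 60, -50]].
An LDLᵀ factorisation of H has diagonal entries -4, -44, -10/11.
That gives 3 negative pivots.
H is negative definite, so the origin is a strict local maximum.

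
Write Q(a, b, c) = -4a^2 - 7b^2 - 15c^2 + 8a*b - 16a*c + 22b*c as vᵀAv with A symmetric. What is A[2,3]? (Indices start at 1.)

The coefficient of b·c in Q is 22. For a symmetric A this equals A[2,3] + A[3,2] = 2·A[2,3].
So A[2,3] = 22/2 = 11.

11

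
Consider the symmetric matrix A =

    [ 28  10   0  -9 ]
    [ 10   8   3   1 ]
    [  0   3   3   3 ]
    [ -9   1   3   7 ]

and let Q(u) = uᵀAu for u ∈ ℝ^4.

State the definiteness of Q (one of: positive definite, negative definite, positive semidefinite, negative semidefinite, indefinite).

positive definite

Leading principal minors: Δ_1 = 28, Δ_2 = 124, Δ_3 = 120, Δ_4 = 9.
All leading principal minors are positive, so by Sylvester's criterion Q is positive definite.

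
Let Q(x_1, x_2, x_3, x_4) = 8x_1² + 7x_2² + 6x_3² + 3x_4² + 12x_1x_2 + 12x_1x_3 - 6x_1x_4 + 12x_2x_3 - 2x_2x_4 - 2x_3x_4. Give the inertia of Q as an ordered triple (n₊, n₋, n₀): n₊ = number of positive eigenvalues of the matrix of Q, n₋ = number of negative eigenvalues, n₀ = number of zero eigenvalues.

The symmetric matrix is A = [[8, 6, 6, -3], [6, 7, 6, -1], [6, 6, 6, -1], [-3, -1, -1, 3]].
Applying the same elementary operations to the rows and columns of A produces a congruent diagonal matrix with entries 8, 5/2, 3/5, 5/6.
That gives 4 positive pivots.

(4, 0, 0)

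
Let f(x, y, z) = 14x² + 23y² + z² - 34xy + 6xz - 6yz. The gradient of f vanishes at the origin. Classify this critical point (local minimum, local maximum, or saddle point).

The Hessian at the origin is H = [[28, -34, 6], [-34, 46, -6], [6, -6, 2]].
Applying the same elementary operations to the rows and columns of H produces a congruent diagonal matrix with entries 28, 33/7, 4/11.
So there are 3 positive pivots.
H is positive definite, so the origin is a strict local minimum.

local minimum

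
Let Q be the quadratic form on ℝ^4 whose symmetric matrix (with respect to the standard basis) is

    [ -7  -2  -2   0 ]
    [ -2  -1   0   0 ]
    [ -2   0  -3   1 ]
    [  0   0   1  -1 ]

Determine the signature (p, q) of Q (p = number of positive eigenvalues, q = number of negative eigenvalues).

(0, 4)

An LDLᵀ factorisation of A has diagonal entries -7, -3/7, -5/3, -2/5.
Counting signs: 4 negative.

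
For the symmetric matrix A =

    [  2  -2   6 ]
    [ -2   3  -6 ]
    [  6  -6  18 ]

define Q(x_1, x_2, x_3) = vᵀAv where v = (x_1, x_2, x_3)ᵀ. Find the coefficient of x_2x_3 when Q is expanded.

-12

The coefficient of x_2x_3 is A[2,3] + A[3,2] = 2·(-6) = -12.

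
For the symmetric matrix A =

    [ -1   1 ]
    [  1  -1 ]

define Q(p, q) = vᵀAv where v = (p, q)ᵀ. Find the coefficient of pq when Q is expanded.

2

The coefficient of pq is A[1,2] + A[2,1] = 2·1 = 2.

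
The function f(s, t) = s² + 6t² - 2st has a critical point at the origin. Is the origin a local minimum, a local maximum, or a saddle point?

local minimum

The Hessian at the origin is H = [[2, -2], [-2, 12]].
det H = 2·12 − (-2)² = 20 > 0 and H[1,1] = 2 > 0, so H is positive definite.
Therefore the origin is a local minimum.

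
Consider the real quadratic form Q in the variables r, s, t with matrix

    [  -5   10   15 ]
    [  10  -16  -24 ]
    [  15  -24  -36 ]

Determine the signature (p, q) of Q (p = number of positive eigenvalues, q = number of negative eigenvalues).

Symmetric row and column elimination reduces A to a congruent diagonal form with pivots -5, 4, 0.
That gives 1 positive, 1 negative, 1 zero pivots.

(1, 1)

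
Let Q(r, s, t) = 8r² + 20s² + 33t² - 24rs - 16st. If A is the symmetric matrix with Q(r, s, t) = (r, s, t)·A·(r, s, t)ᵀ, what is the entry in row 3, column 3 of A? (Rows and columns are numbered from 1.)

The coefficient of t² in Q is 33, and that is exactly A[3,3].

33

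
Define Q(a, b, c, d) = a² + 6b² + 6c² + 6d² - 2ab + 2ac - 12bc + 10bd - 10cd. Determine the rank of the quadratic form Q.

3

The symmetric matrix is A = [[1, -1, 1, 0], [-1, 6, -6, 5], [1, -6, 6, -5], [0, 5, -5, 6]].
Congruent diagonalization of A (simultaneous row and column reduction) yields pivots 1, 5, 0, 1.
So there are 3 positive, 1 zero pivots.
The rank is the number of nonzero pivots: 3.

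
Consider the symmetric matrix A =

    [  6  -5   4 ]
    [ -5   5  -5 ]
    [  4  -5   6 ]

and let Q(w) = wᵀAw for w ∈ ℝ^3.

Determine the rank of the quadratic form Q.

Applying the same elementary operations to the rows and columns of A produces a congruent diagonal matrix with entries 6, 5/6, 0.
Counting signs: 2 positive, 1 zero.
The rank is the number of nonzero pivots: 2.

2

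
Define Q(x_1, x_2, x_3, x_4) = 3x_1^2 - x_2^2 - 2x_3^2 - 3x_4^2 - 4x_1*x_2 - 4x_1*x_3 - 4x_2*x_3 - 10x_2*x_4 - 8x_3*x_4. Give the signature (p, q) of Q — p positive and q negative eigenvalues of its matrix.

(3, 1)

The symmetric matrix is A = [[3, -2, -2, 0], [-2, -1, -2, -5], [-2, -2, -2, -4], [0, -5, -4, -3]].
Row-reducing A symmetrically gives the diagonal entries 3, -7/3, 10/7, 4/5.
That gives 3 positive, 1 negative pivots.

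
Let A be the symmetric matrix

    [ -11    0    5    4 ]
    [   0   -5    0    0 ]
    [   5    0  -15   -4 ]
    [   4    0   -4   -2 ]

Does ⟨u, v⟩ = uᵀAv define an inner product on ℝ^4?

Symmetric row and column elimination reduces A to a congruent diagonal form with pivots -11, -5, -140/11, -6/35.
That gives 4 negative pivots.
Hence Q is negative definite.
⟨·,·⟩ is an inner product exactly when A is positive definite.

no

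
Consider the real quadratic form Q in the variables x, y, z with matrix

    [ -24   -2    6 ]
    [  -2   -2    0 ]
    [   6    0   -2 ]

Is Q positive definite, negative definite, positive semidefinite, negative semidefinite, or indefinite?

negative definite

Leading principal minors: Δ_1 = -24, Δ_2 = 44, Δ_3 = -16.
The signs alternate starting with Δ_1 < 0, so by Sylvester's criterion Q is negative definite.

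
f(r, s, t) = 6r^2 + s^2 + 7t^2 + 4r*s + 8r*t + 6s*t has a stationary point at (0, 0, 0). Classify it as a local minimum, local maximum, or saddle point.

The Hessian at the origin is H = [[12, 4, 8], [4, 2, 6], [8, 6, 14]].
Congruent diagonalization of H (simultaneous row and column reduction) yields pivots 12, 2/3, -8.
So there are 2 positive, 1 negative pivots.
H is indefinite, so the origin is a saddle point.

saddle point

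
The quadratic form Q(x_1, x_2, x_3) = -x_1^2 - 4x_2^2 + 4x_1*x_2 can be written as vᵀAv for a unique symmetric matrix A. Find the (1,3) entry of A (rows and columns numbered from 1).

The coefficient of x_1·x_3 in Q is 0. For a symmetric A this equals A[1,3] + A[3,1] = 2·A[1,3].
So A[1,3] = 0/2 = 0.

0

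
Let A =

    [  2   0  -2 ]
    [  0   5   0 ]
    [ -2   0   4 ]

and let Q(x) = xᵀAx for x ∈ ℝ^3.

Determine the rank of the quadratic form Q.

3

Row-reducing A symmetrically gives the diagonal entries 2, 5, 2.
So there are 3 positive pivots.
The rank is the number of nonzero pivots: 3.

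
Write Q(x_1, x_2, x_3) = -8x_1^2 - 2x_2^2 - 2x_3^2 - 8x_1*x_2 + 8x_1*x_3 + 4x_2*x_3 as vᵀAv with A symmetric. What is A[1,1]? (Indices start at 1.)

-8

The coefficient of x_1^2 in Q is -8, and that is exactly A[1,1].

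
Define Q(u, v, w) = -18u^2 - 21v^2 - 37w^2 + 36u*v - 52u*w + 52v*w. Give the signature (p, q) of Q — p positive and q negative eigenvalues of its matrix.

The associated matrix is A = [[-18, 18, -26], [18, -21, 26], [-26, 26, -37]].
Applying the same elementary operations to the rows and columns of A produces a congruent diagonal matrix with entries -18, -3, 5/9.
That gives 1 positive, 2 negative pivots.

(1, 2)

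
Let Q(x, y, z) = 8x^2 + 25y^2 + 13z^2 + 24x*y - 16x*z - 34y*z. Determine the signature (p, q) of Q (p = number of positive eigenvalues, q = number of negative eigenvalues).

Write A = [[8, 12, -8], [12, 25, -17], [-8, -17, 13]].
Row-reducing A symmetrically gives the diagonal entries 8, 7, 10/7.
So there are 3 positive pivots.

(3, 0)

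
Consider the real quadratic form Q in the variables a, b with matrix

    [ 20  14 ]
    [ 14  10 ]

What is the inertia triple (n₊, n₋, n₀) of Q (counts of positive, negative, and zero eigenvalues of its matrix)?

Applying the same elementary operations to the rows and columns of A produces a congruent diagonal matrix with entries 20, 1/5.
So there are 2 positive pivots.

(2, 0, 0)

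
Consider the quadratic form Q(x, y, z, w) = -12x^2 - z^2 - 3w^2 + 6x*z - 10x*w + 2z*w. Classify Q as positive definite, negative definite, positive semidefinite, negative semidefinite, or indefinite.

The associated matrix is A = [[-12, 0, 3, -5], [0, 0, 0, 0], [3, 0, -1, 1], [-5, 0, 1, -3]].
Applying the same elementary operations to the rows and columns of A produces a congruent diagonal matrix with entries -12, 0, -1/4, -2/3.
That gives 3 negative, 1 zero pivots.
Hence Q is negative semidefinite.

negative semidefinite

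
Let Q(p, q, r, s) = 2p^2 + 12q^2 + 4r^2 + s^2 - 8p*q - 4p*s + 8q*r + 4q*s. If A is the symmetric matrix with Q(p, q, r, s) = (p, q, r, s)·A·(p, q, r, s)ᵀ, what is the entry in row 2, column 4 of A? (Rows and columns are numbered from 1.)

The coefficient of q·s in Q is 4. For a symmetric A this equals A[2,4] + A[4,2] = 2·A[2,4].
So A[2,4] = 4/2 = 2.

2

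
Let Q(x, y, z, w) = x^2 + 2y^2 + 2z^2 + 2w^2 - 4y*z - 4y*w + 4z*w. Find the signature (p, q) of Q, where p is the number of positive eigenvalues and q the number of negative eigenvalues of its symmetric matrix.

Write A = [[1, 0, 0, 0], [0, 2, -2, -2], [0, -2, 2, 2], [0, -2, 2, 2]].
Symmetric row and column elimination reduces A to a congruent diagonal form with pivots 1, 2, 0, 0.
So there are 2 positive, 2 zero pivots.

(2, 0)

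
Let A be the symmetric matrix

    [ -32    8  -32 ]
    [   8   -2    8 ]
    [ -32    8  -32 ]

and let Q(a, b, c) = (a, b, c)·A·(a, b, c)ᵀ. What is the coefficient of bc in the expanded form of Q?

16

The coefficient of bc is A[2,3] + A[3,2] = 2·8 = 16.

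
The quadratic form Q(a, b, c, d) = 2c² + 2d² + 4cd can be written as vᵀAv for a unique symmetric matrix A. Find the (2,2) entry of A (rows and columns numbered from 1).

0

The coefficient of b² in Q is 0, and that is exactly A[2,2].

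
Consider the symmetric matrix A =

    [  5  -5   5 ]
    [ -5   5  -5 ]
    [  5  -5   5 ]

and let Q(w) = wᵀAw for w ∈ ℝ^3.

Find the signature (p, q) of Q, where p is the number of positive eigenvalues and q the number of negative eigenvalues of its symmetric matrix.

Symmetric row and column elimination reduces A to a congruent diagonal form with pivots 5, 0, 0.
So there are 1 positive, 2 zero pivots.

(1, 0)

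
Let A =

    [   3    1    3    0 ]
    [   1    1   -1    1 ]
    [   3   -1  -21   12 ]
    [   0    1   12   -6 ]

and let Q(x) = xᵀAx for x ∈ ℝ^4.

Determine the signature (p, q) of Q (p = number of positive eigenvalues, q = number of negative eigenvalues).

(2, 1)

Symmetric row and column elimination reduces A to a congruent diagonal form with pivots 3, 2/3, -30, 0.
So there are 2 positive, 1 negative, 1 zero pivots.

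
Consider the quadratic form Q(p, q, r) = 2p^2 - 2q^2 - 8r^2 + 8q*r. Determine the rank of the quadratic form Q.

The symmetric matrix is A = [[2, 0, 0], [0, -2, 4], [0, 4, -8]].
Congruent diagonalization of A (simultaneous row and column reduction) yields pivots 2, -2, 0.
Counting signs: 1 positive, 1 negative, 1 zero.
The rank is the number of nonzero pivots: 2.

2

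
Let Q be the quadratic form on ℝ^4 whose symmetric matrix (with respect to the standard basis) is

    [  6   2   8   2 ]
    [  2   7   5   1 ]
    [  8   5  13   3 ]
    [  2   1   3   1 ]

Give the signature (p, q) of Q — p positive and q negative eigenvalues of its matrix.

(4, 0)

An LDLᵀ factorisation of A has diagonal entries 6, 19/3, 28/19, 2/7.
That gives 4 positive pivots.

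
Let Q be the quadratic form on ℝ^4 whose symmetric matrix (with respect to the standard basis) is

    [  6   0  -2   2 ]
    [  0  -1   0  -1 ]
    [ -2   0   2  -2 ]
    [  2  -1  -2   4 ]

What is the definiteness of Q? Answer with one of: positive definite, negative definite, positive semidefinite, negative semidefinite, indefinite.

An LDLᵀ factorisation of A has diagonal entries 6, -1, 4/3, 3.
So there are 3 positive, 1 negative pivots.
Hence Q is indefinite.

indefinite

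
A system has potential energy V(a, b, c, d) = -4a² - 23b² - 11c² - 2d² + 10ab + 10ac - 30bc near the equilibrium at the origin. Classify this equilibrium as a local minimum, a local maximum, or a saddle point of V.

local maximum

The Hessian at the origin is H = [[-8, 10, 10, 0], [10, -46, -30, 0], [10, -30, -22, 0], [0, 0, 0, -4]].
An LDLᵀ factorisation of H has diagonal entries -8, -67/2, -24/67, -4.
That gives 4 negative pivots.
H is negative definite, so the origin is a strict local maximum.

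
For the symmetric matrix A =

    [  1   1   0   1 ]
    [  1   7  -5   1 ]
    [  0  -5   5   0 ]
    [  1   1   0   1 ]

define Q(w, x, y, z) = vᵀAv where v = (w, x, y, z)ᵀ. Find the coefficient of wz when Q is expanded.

2

The coefficient of wz is A[1,4] + A[4,1] = 2·1 = 2.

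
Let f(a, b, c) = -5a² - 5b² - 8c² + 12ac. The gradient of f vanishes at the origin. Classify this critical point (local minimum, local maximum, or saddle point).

local maximum

The Hessian at the origin is H = [[-10, 0, 12], [0, -10, 0], [12, 0, -16]].
Applying the same elementary operations to the rows and columns of H produces a congruent diagonal matrix with entries -10, -10, -8/5.
That gives 3 negative pivots.
H is negative definite, so the origin is a strict local maximum.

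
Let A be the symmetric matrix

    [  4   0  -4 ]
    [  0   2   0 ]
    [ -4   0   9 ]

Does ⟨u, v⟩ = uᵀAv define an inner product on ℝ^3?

Leading principal minors: Δ_1 = 4, Δ_2 = 8, Δ_3 = 40.
All leading principal minors are positive, so by Sylvester's criterion Q is positive definite.
⟨·,·⟩ is an inner product exactly when A is positive definite.

yes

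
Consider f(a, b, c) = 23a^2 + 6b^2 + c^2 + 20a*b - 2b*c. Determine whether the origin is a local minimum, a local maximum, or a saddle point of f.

local minimum

The Hessian at the origin is H = [[46, 20, 0], [20, 12, -2], [0, -2, 2]].
Congruent diagonalization of H (simultaneous row and column reduction) yields pivots 46, 76/23, 15/19.
That gives 3 positive pivots.
H is positive definite, so the origin is a strict local minimum.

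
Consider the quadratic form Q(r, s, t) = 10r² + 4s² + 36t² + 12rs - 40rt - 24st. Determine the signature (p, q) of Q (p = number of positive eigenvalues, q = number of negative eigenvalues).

(2, 1)

The symmetric matrix is A = [[10, 6, -20], [6, 4, -12], [-20, -12, 36]].
An LDLᵀ factorisation of A has diagonal entries 10, 2/5, -4.
Counting signs: 2 positive, 1 negative.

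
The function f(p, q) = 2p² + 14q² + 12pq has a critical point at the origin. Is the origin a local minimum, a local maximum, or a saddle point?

saddle point

The Hessian at the origin is H = [[4, 12], [12, 28]].
det H = 4·28 − (12)² = -32 < 0, so H is indefinite.
Therefore the origin is a saddle point.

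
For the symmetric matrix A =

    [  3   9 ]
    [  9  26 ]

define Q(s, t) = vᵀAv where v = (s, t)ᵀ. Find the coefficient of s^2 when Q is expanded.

The coefficient of s^2 is the diagonal entry A[1,1] = 3.

3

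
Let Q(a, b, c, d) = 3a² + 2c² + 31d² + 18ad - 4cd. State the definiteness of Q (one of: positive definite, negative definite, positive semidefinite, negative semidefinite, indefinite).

The associated matrix is A = [[3, 0, 0, 9], [0, 0, 0, 0], [0, 0, 2, -2], [9, 0, -2, 31]].
Row-reducing A symmetrically gives the diagonal entries 3, 0, 2, 2.
Counting signs: 3 positive, 1 zero.
Hence Q is positive semidefinite.

positive semidefinite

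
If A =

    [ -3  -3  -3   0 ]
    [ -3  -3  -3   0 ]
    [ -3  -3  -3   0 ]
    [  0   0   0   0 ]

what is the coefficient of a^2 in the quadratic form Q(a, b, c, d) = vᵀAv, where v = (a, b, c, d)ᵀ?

-3

The coefficient of a^2 is the diagonal entry A[1,1] = -3.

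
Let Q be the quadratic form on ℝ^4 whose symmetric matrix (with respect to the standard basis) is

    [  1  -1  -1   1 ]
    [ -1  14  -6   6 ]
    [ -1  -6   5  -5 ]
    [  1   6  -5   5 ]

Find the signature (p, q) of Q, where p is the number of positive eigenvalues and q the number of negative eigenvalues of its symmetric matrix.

(3, 0)

Symmetric row and column elimination reduces A to a congruent diagonal form with pivots 1, 13, 3/13, 0.
That gives 3 positive, 1 zero pivots.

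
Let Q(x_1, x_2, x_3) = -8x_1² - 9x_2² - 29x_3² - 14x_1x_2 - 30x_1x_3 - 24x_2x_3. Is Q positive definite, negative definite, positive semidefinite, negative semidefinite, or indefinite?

The associated matrix is A = [[-8, -7, -15], [-7, -9, -12], [-15, -12, -29]].
Congruent diagonalization of A (simultaneous row and column reduction) yields pivots -8, -23/8, -10/23.
That gives 3 negative pivots.
Hence Q is negative definite.

negative definite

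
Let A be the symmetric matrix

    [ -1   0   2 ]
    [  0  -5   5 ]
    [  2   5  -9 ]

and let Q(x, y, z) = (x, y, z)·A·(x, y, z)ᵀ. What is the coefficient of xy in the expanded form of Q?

The coefficient of xy is A[1,2] + A[2,1] = 2·0 = 0.

0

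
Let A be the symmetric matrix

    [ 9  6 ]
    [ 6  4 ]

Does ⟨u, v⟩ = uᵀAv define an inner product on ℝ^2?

no

Congruent diagonalization of A (simultaneous row and column reduction) yields pivots 9, 0.
So there are 1 positive, 1 zero pivots.
Hence Q is positive semidefinite.
⟨·,·⟩ is an inner product exactly when A is positive definite.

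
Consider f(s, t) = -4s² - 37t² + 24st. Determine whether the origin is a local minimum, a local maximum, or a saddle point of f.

The Hessian at the origin is H = [[-8, 24], [24, -74]].
det H = -8·-74 − (24)² = 16 > 0 and H[1,1] = -8 < 0, so H is negative definite.
Therefore the origin is a local maximum.

local maximum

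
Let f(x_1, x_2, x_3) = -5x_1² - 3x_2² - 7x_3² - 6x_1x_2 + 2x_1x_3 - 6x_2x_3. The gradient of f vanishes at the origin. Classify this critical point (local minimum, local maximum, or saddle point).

saddle point

The Hessian at the origin is H = [[-10, -6, 2], [-6, -6, -6], [2, -6, -14]].
Applying the same elementary operations to the rows and columns of H produces a congruent diagonal matrix with entries -10, -12/5, 8.
Counting signs: 1 positive, 2 negative.
H is indefinite, so the origin is a saddle point.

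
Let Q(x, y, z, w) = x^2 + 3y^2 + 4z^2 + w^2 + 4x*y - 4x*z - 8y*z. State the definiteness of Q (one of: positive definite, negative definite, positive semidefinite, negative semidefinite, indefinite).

The associated matrix is A = [[1, 2, -2, 0], [2, 3, -4, 0], [-2, -4, 4, 0], [0, 0, 0, 1]].
Congruent diagonalization of A (simultaneous row and column reduction) yields pivots 1, -1, 0, 1.
Counting signs: 2 positive, 1 negative, 1 zero.
Hence Q is indefinite.

indefinite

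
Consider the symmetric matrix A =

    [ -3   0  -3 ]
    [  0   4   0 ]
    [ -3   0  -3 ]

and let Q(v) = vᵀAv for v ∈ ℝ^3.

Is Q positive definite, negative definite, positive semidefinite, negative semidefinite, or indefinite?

indefinite

Congruent diagonalization of A (simultaneous row and column reduction) yields pivots -3, 4, 0.
So there are 1 positive, 1 negative, 1 zero pivots.
Hence Q is indefinite.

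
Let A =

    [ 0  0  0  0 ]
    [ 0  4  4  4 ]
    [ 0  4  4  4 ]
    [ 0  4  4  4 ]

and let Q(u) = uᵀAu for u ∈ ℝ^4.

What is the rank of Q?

Row-reducing A symmetrically gives the diagonal entries 0, 4, 0, 0.
That gives 1 positive, 3 zero pivots.
The rank is the number of nonzero pivots: 1.

1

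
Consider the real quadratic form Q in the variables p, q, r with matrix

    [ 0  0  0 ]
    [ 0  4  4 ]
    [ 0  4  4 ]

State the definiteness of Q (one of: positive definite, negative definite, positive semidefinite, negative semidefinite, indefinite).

positive semidefinite

Congruent diagonalization of A (simultaneous row and column reduction) yields pivots 0, 4, 0.
Counting signs: 1 positive, 2 zero.
Hence Q is positive semidefinite.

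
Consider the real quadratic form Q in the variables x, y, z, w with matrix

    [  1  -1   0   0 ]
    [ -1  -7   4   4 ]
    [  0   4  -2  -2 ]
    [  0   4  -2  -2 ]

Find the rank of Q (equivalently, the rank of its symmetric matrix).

Applying the same elementary operations to the rows and columns of A produces a congruent diagonal matrix with entries 1, -8, 0, 0.
So there are 1 positive, 1 negative, 2 zero pivots.
The rank is the number of nonzero pivots: 2.

2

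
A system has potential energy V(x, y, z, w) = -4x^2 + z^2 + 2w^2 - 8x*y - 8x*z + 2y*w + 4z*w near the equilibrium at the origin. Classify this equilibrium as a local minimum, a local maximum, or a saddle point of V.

The Hessian at the origin is H = [[-8, -8, -8, 0], [-8, 0, 0, 2], [-8, 0, 2, 4], [0, 2, 4, 4]].
Congruent diagonalization of H (simultaneous row and column reduction) yields pivots -8, 8, 2, 3/2.
Counting signs: 3 positive, 1 negative.
H is indefinite, so the origin is a saddle point.

saddle point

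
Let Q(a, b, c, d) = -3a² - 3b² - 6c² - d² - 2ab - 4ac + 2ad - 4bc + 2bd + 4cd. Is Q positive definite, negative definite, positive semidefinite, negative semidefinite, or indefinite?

negative definite

Write A = [[-3, -1, -2, 1], [-1, -3, -2, 1], [-2, -2, -6, 2], [1, 1, 2, -1]].
Applying the same elementary operations to the rows and columns of A produces a congruent diagonal matrix with entries -3, -8/3, -4, -1/4.
That gives 4 negative pivots.
Hence Q is negative definite.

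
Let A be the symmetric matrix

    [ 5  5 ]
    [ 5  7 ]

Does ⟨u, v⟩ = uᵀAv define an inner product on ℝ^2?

yes

Leading principal minors: Δ_1 = 5, Δ_2 = 10.
All leading principal minors are positive, so by Sylvester's criterion Q is positive definite.
⟨·,·⟩ is an inner product exactly when A is positive definite.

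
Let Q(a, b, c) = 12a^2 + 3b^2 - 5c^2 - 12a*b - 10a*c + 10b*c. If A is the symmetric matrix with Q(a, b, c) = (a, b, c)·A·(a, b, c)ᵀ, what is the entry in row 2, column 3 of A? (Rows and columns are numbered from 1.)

5

The coefficient of b·c in Q is 10. For a symmetric A this equals A[2,3] + A[3,2] = 2·A[2,3].
So A[2,3] = 10/2 = 5.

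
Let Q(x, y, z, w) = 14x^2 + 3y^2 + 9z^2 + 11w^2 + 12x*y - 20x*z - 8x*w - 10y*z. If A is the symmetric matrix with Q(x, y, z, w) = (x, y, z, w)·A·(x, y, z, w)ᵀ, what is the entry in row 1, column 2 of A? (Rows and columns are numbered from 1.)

6

The coefficient of x·y in Q is 12. For a symmetric A this equals A[1,2] + A[2,1] = 2·A[1,2].
So A[1,2] = 12/2 = 6.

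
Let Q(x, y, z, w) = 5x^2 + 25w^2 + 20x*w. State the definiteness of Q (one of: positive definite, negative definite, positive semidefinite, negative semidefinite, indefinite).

The symmetric matrix is A = [[5, 0, 0, 10], [0, 0, 0, 0], [0, 0, 0, 0], [10, 0, 0, 25]].
Row-reducing A symmetrically gives the diagonal entries 5, 0, 0, 5.
That gives 2 positive, 2 zero pivots.
Hence Q is positive semidefinite.

positive semidefinite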